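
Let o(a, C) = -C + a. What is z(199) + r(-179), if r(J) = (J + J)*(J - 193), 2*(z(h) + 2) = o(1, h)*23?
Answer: 130897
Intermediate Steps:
o(a, C) = a - C
z(h) = 19/2 - 23*h/2 (z(h) = -2 + ((1 - h)*23)/2 = -2 + (23 - 23*h)/2 = -2 + (23/2 - 23*h/2) = 19/2 - 23*h/2)
r(J) = 2*J*(-193 + J) (r(J) = (2*J)*(-193 + J) = 2*J*(-193 + J))
z(199) + r(-179) = (19/2 - 23/2*199) + 2*(-179)*(-193 - 179) = (19/2 - 4577/2) + 2*(-179)*(-372) = -2279 + 133176 = 130897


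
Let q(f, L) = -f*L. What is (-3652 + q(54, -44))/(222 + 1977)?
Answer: -1276/2199 ≈ -0.58026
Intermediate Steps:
q(f, L) = -L*f
(-3652 + q(54, -44))/(222 + 1977) = (-3652 - 1*(-44)*54)/(222 + 1977) = (-3652 + 2376)/2199 = -1276*1/2199 = -1276/2199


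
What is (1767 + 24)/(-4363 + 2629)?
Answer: -597/578 ≈ -1.0329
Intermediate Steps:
(1767 + 24)/(-4363 + 2629) = 1791/(-1734) = 1791*(-1/1734) = -597/578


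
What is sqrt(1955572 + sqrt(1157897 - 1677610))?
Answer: sqrt(1955572 + I*sqrt(519713)) ≈ 1398.4 + 0.258*I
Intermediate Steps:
sqrt(1955572 + sqrt(1157897 - 1677610)) = sqrt(1955572 + sqrt(-519713)) = sqrt(1955572 + I*sqrt(519713))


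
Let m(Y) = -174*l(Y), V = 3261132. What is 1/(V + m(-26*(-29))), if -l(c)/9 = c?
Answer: 1/4441896 ≈ 2.2513e-7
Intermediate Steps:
l(c) = -9*c
m(Y) = 1566*Y (m(Y) = -(-1566)*Y = 1566*Y)
1/(V + m(-26*(-29))) = 1/(3261132 + 1566*(-26*(-29))) = 1/(3261132 + 1566*754) = 1/(3261132 + 1180764) = 1/4441896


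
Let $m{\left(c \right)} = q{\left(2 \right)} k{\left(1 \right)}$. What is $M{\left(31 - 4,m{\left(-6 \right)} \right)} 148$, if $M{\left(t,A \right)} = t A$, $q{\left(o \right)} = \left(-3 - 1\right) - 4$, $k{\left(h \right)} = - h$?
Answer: $31968$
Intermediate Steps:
$q{\left(o \right)} = -8$ ($q{\left(o \right)} = -4 - 4 = -8$)
$m{\left(c \right)} = 8$ ($m{\left(c \right)} = - 8 \left(\left(-1\right) 1\right) = \left(-8\right) \left(-1\right) = 8$)
$M{\left(t,A \right)} = A t$
$M{\left(31 - 4,m{\left(-6 \right)} \right)} 148 = 8 \left(31 - 4\right) 148 = 8 \cdot 27 \cdot 148 = 216 \cdot 148 = 31968$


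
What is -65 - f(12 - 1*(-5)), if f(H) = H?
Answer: -82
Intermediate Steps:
-65 - f(12 - 1*(-5)) = -65 - (12 - 1*(-5)) = -65 - (12 + 5) = -65 - 1*17 = -65 - 17 = -82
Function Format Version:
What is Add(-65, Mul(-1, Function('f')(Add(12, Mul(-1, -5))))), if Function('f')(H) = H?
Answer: -82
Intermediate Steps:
Add(-65, Mul(-1, Function('f')(Add(12, Mul(-1, -5))))) = Add(-65, Mul(-1, Add(12, Mul(-1, -5)))) = Add(-65, Mul(-1, Add(12, 5))) = Add(-65, Mul(-1, 17)) = Add(-65, -17) = -82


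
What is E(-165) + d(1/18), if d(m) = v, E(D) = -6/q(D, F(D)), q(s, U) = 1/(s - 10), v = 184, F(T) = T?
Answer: 1234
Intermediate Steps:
q(s, U) = 1/(-10 + s)
E(D) = 60 - 6*D (E(D) = -(-60 + 6*D) = -6*(-10 + D) = 60 - 6*D)
d(m) = 184
E(-165) + d(1/18) = (60 - 6*(-165)) + 184 = (60 + 990) + 184 = 1050 + 184 = 1234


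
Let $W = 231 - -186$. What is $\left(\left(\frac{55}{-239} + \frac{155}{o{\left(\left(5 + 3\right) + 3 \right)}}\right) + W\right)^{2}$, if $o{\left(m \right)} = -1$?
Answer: $\frac{3914128969}{57121} \approx 68524.0$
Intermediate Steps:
$W = 417$ ($W = 231 + 186 = 417$)
$\left(\left(\frac{55}{-239} + \frac{155}{o{\left(\left(5 + 3\right) + 3 \right)}}\right) + W\right)^{2} = \left(\left(\frac{55}{-239} + \frac{155}{-1}\right) + 417\right)^{2} = \left(\left(55 \left(- \frac{1}{239}\right) + 155 \left(-1\right)\right) + 417\right)^{2} = \left(\left(- \frac{55}{239} - 155\right) + 417\right)^{2} = \left(- \frac{37100}{239} + 417\right)^{2} = \left(\frac{62563}{239}\right)^{2} = \frac{3914128969}{57121}$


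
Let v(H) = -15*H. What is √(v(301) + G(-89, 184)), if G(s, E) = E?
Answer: I*√4331 ≈ 65.81*I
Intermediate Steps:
√(v(301) + G(-89, 184)) = √(-15*301 + 184) = √(-4515 + 184) = √(-4331) = I*√4331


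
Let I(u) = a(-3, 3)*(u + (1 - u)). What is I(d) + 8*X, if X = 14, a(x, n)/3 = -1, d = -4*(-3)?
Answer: 109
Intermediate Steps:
d = 12
a(x, n) = -3 (a(x, n) = 3*(-1) = -3)
I(u) = -3 (I(u) = -3*(u + (1 - u)) = -3*1 = -3)
I(d) + 8*X = -3 + 8*14 = -3 + 112 = 109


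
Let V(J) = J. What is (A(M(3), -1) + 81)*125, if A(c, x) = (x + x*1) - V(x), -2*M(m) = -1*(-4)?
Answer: 10000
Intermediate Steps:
M(m) = -2 (M(m) = -(-1)*(-4)/2 = -½*4 = -2)
A(c, x) = x (A(c, x) = (x + x*1) - x = (x + x) - x = 2*x - x = x)
(A(M(3), -1) + 81)*125 = (-1 + 81)*125 = 80*125 = 10000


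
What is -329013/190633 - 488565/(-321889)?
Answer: -12769053912/61362665737 ≈ -0.20809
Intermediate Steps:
-329013/190633 - 488565/(-321889) = -329013*1/190633 - 488565*(-1/321889) = -329013/190633 + 488565/321889 = -12769053912/61362665737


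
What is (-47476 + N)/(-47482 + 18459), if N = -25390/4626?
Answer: 109824683/67130199 ≈ 1.6360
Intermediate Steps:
N = -12695/2313 (N = -25390*1/4626 = -12695/2313 ≈ -5.4885)
(-47476 + N)/(-47482 + 18459) = (-47476 - 12695/2313)/(-47482 + 18459) = -109824683/2313/(-29023) = -109824683/2313*(-1/29023) = 109824683/67130199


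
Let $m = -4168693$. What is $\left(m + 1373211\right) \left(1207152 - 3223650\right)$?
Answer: $5637083862036$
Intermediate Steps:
$\left(m + 1373211\right) \left(1207152 - 3223650\right) = \left(-4168693 + 1373211\right) \left(1207152 - 3223650\right) = \left(-2795482\right) \left(-2016498\right) = 5637083862036$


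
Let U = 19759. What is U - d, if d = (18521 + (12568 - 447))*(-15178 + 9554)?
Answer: 172350367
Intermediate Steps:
d = -172330608 (d = (18521 + 12121)*(-5624) = 30642*(-5624) = -172330608)
U - d = 19759 - 1*(-172330608) = 19759 + 172330608 = 172350367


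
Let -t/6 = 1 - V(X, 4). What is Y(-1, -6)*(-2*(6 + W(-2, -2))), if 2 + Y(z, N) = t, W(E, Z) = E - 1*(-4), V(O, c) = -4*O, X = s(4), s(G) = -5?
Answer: -1792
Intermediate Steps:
X = -5
W(E, Z) = 4 + E (W(E, Z) = E + 4 = 4 + E)
t = 114 (t = -6*(1 - (-4)*(-5)) = -6*(1 - 1*20) = -6*(1 - 20) = -6*(-19) = 114)
Y(z, N) = 112 (Y(z, N) = -2 + 114 = 112)
Y(-1, -6)*(-2*(6 + W(-2, -2))) = 112*(-2*(6 + (4 - 2))) = 112*(-2*(6 + 2)) = 112*(-2*8) = 112*(-16) = -1792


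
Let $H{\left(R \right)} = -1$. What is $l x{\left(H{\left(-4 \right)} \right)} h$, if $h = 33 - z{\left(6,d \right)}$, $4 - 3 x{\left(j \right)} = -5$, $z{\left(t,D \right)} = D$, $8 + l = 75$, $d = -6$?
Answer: $7839$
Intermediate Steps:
$l = 67$ ($l = -8 + 75 = 67$)
$x{\left(j \right)} = 3$ ($x{\left(j \right)} = \frac{4}{3} - - \frac{5}{3} = \frac{4}{3} + \frac{5}{3} = 3$)
$h = 39$ ($h = 33 - -6 = 33 + 6 = 39$)
$l x{\left(H{\left(-4 \right)} \right)} h = 67 \cdot 3 \cdot 39 = 201 \cdot 39 = 7839$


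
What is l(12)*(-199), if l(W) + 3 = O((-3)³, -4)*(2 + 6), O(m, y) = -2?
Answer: 3781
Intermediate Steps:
l(W) = -19 (l(W) = -3 - 2*(2 + 6) = -3 - 2*8 = -3 - 16 = -19)
l(12)*(-199) = -19*(-199) = 3781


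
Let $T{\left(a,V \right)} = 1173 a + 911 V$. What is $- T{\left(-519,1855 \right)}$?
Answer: $-1081118$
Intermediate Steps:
$T{\left(a,V \right)} = 911 V + 1173 a$
$- T{\left(-519,1855 \right)} = - (911 \cdot 1855 + 1173 \left(-519\right)) = - (1689905 - 608787) = \left(-1\right) 1081118 = -1081118$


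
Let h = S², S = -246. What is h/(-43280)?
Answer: -15129/10820 ≈ -1.3982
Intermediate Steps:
h = 60516 (h = (-246)² = 60516)
h/(-43280) = 60516/(-43280) = 60516*(-1/43280) = -15129/10820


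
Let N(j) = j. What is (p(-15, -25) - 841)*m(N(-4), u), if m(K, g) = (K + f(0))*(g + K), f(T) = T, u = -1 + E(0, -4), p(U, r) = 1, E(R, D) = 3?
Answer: -6720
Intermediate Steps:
u = 2 (u = -1 + 3 = 2)
m(K, g) = K*(K + g) (m(K, g) = (K + 0)*(g + K) = K*(K + g))
(p(-15, -25) - 841)*m(N(-4), u) = (1 - 841)*(-4*(-4 + 2)) = -(-3360)*(-2) = -840*8 = -6720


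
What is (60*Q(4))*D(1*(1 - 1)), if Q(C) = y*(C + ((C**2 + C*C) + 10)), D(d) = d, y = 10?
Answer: 0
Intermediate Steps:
Q(C) = 100 + 10*C + 20*C**2 (Q(C) = 10*(C + ((C**2 + C*C) + 10)) = 10*(C + ((C**2 + C**2) + 10)) = 10*(C + (2*C**2 + 10)) = 10*(C + (10 + 2*C**2)) = 10*(10 + C + 2*C**2) = 100 + 10*C + 20*C**2)
(60*Q(4))*D(1*(1 - 1)) = (60*(100 + 10*4 + 20*4**2))*(1*(1 - 1)) = (60*(100 + 40 + 20*16))*(1*0) = (60*(100 + 40 + 320))*0 = (60*460)*0 = 27600*0 = 0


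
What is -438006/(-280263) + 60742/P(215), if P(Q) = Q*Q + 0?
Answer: 12423520832/4318385725 ≈ 2.8769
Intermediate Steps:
P(Q) = Q**2 (P(Q) = Q**2 + 0 = Q**2)
-438006/(-280263) + 60742/P(215) = -438006/(-280263) + 60742/(215**2) = -438006*(-1/280263) + 60742/46225 = 146002/93421 + 60742*(1/46225) = 146002/93421 + 60742/46225 = 12423520832/4318385725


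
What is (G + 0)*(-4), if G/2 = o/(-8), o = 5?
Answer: 5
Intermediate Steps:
G = -5/4 (G = 2*(5/(-8)) = 2*(5*(-⅛)) = 2*(-5/8) = -5/4 ≈ -1.2500)
(G + 0)*(-4) = (-5/4 + 0)*(-4) = -5/4*(-4) = 5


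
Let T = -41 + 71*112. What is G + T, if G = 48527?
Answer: 56438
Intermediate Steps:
T = 7911 (T = -41 + 7952 = 7911)
G + T = 48527 + 7911 = 56438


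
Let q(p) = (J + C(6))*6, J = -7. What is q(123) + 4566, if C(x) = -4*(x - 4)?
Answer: 4476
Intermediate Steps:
C(x) = 16 - 4*x (C(x) = -4*(-4 + x) = 16 - 4*x)
q(p) = -90 (q(p) = (-7 + (16 - 4*6))*6 = (-7 + (16 - 24))*6 = (-7 - 8)*6 = -15*6 = -90)
q(123) + 4566 = -90 + 4566 = 4476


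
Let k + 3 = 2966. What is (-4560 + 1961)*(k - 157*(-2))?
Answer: -8516923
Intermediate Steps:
k = 2963 (k = -3 + 2966 = 2963)
(-4560 + 1961)*(k - 157*(-2)) = (-4560 + 1961)*(2963 - 157*(-2)) = -2599*(2963 + 314) = -2599*3277 = -8516923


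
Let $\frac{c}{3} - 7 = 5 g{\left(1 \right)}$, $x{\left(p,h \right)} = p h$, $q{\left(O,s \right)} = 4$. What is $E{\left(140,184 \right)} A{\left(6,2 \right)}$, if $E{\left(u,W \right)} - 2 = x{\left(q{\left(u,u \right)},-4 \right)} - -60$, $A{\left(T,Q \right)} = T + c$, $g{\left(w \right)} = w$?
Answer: $1932$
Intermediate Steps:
$x{\left(p,h \right)} = h p$
$c = 36$ ($c = 21 + 3 \cdot 5 \cdot 1 = 21 + 3 \cdot 5 = 21 + 15 = 36$)
$A{\left(T,Q \right)} = 36 + T$ ($A{\left(T,Q \right)} = T + 36 = 36 + T$)
$E{\left(u,W \right)} = 46$ ($E{\left(u,W \right)} = 2 - -44 = 2 + \left(-16 + 60\right) = 2 + 44 = 46$)
$E{\left(140,184 \right)} A{\left(6,2 \right)} = 46 \left(36 + 6\right) = 46 \cdot 42 = 1932$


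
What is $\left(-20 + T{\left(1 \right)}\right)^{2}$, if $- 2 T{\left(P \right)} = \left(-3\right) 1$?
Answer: $\frac{1369}{4} \approx 342.25$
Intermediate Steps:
$T{\left(P \right)} = \frac{3}{2}$ ($T{\left(P \right)} = - \frac{\left(-3\right) 1}{2} = \left(- \frac{1}{2}\right) \left(-3\right) = \frac{3}{2}$)
$\left(-20 + T{\left(1 \right)}\right)^{2} = \left(-20 + \frac{3}{2}\right)^{2} = \left(- \frac{37}{2}\right)^{2} = \frac{1369}{4}$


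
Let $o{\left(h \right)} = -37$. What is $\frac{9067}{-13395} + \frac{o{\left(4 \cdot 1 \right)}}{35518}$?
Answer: $- \frac{322537321}{475763610} \approx -0.67794$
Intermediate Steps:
$\frac{9067}{-13395} + \frac{o{\left(4 \cdot 1 \right)}}{35518} = \frac{9067}{-13395} - \frac{37}{35518} = 9067 \left(- \frac{1}{13395}\right) - \frac{37}{35518} = - \frac{9067}{13395} - \frac{37}{35518} = - \frac{322537321}{475763610}$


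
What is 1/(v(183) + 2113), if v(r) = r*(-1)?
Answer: 1/1930 ≈ 0.00051813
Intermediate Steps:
v(r) = -r
1/(v(183) + 2113) = 1/(-1*183 + 2113) = 1/(-183 + 2113) = 1/1930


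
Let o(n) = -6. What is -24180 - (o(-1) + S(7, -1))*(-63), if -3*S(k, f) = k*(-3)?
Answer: -24117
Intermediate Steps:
S(k, f) = k (S(k, f) = -k*(-3)/3 = -(-1)*k = k)
-24180 - (o(-1) + S(7, -1))*(-63) = -24180 - (-6 + 7)*(-63) = -24180 - (-63) = -24180 - 1*(-63) = -24180 + 63 = -24117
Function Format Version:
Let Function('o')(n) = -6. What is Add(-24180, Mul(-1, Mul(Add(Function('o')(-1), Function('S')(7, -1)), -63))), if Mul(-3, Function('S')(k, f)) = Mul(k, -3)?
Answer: -24117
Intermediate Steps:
Function('S')(k, f) = k (Function('S')(k, f) = Mul(Rational(-1, 3), Mul(k, -3)) = Mul(Rational(-1, 3), Mul(-3, k)) = k)
Add(-24180, Mul(-1, Mul(Add(Function('o')(-1), Function('S')(7, -1)), -63))) = Add(-24180, Mul(-1, Mul(Add(-6, 7), -63))) = Add(-24180, Mul(-1, Mul(1, -63))) = Add(-24180, Mul(-1, -63)) = Add(-24180, 63) = -24117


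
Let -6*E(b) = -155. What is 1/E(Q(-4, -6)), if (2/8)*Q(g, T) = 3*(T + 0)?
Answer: 6/155 ≈ 0.038710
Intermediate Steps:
Q(g, T) = 12*T (Q(g, T) = 4*(3*(T + 0)) = 4*(3*T) = 12*T)
E(b) = 155/6 (E(b) = -1/6*(-155) = 155/6)
1/E(Q(-4, -6)) = 1/(155/6) = 6/155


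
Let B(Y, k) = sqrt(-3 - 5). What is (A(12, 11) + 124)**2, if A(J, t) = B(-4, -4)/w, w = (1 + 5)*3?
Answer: (1116 + I*sqrt(2))**2/81 ≈ 15376.0 + 38.969*I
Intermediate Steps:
B(Y, k) = 2*I*sqrt(2) (B(Y, k) = sqrt(-8) = 2*I*sqrt(2))
w = 18 (w = 6*3 = 18)
A(J, t) = I*sqrt(2)/9 (A(J, t) = (2*I*sqrt(2))/18 = (2*I*sqrt(2))*(1/18) = I*sqrt(2)/9)
(A(12, 11) + 124)**2 = (I*sqrt(2)/9 + 124)**2 = (124 + I*sqrt(2)/9)**2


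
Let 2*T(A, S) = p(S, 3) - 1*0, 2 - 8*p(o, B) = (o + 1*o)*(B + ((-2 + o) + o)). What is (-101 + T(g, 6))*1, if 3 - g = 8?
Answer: -885/8 ≈ -110.63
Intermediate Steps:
g = -5 (g = 3 - 1*8 = 3 - 8 = -5)
p(o, B) = 1/4 - o*(-2 + B + 2*o)/4 (p(o, B) = 1/4 - (o + 1*o)*(B + ((-2 + o) + o))/8 = 1/4 - (o + o)*(B + (-2 + 2*o))/8 = 1/4 - 2*o*(-2 + B + 2*o)/8 = 1/4 - o*(-2 + B + 2*o)/4)
T(A, S) = 1/8 - S**2/4 - S/8 (T(A, S) = ((1/4 + S/2 - S**2/2 - 1/4*3*S) - 1*0)/2 = ((1/4 + S/2 - S**2/2 - 3*S/4) + 0)/2 = ((1/4 - S**2/2 - S/4) + 0)/2 = (1/4 - S**2/2 - S/4)/2 = 1/8 - S**2/4 - S/8)
(-101 + T(g, 6))*1 = (-101 + (1/8 - 1/4*6**2 - 1/8*6))*1 = (-101 + (1/8 - 1/4*36 - 3/4))*1 = (-101 + (1/8 - 9 - 3/4))*1 = (-101 - 77/8)*1 = -885/8*1 = -885/8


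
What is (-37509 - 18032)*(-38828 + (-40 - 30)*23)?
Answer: 2245966958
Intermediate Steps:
(-37509 - 18032)*(-38828 + (-40 - 30)*23) = -55541*(-38828 - 70*23) = -55541*(-38828 - 1610) = -55541*(-40438) = 2245966958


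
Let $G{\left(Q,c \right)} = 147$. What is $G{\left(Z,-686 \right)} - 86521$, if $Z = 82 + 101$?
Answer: $-86374$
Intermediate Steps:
$Z = 183$
$G{\left(Z,-686 \right)} - 86521 = 147 - 86521 = -86374$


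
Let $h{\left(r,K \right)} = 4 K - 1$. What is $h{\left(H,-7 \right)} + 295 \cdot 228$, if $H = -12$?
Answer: $67231$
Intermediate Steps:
$h{\left(r,K \right)} = -1 + 4 K$
$h{\left(H,-7 \right)} + 295 \cdot 228 = \left(-1 + 4 \left(-7\right)\right) + 295 \cdot 228 = \left(-1 - 28\right) + 67260 = -29 + 67260 = 67231$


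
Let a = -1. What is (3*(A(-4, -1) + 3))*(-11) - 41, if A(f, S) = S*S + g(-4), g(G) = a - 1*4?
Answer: -8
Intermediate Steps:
g(G) = -5 (g(G) = -1 - 1*4 = -1 - 4 = -5)
A(f, S) = -5 + S**2 (A(f, S) = S*S - 5 = S**2 - 5 = -5 + S**2)
(3*(A(-4, -1) + 3))*(-11) - 41 = (3*((-5 + (-1)**2) + 3))*(-11) - 41 = (3*((-5 + 1) + 3))*(-11) - 41 = (3*(-4 + 3))*(-11) - 41 = (3*(-1))*(-11) - 41 = -3*(-11) - 41 = 33 - 41 = -8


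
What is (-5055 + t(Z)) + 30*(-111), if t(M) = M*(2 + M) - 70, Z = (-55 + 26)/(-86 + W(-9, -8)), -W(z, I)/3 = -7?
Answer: -35717764/4225 ≈ -8453.9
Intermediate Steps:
W(z, I) = 21 (W(z, I) = -3*(-7) = 21)
Z = 29/65 (Z = (-55 + 26)/(-86 + 21) = -29/(-65) = -29*(-1/65) = 29/65 ≈ 0.44615)
t(M) = -70 + M*(2 + M)
(-5055 + t(Z)) + 30*(-111) = (-5055 + (-70 + (29/65)² + 2*(29/65))) + 30*(-111) = (-5055 + (-70 + 841/4225 + 58/65)) - 3330 = (-5055 - 291139/4225) - 3330 = -21648514/4225 - 3330 = -35717764/4225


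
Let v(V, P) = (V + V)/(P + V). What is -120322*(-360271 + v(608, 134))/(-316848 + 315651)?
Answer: -5360743486142/148029 ≈ -3.6214e+7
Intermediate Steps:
v(V, P) = 2*V/(P + V) (v(V, P) = (2*V)/(P + V) = 2*V/(P + V))
-120322*(-360271 + v(608, 134))/(-316848 + 315651) = -120322*(-360271 + 2*608/(134 + 608))/(-316848 + 315651) = -120322/((-1197/(-360271 + 2*608/742))) = -120322/((-1197/(-360271 + 2*608*(1/742)))) = -120322/((-1197/(-360271 + 608/371))) = -120322/((-1197/(-133659933/371))) = -120322/((-1197*(-371/133659933))) = -120322/148029/44553311 = -120322*44553311/148029 = -5360743486142/148029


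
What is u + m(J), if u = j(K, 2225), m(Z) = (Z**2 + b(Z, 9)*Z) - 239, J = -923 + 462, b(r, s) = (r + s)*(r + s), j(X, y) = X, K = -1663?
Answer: -93973525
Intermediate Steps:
b(r, s) = (r + s)**2
J = -461
m(Z) = -239 + Z**2 + Z*(9 + Z)**2 (m(Z) = (Z**2 + (Z + 9)**2*Z) - 239 = (Z**2 + (9 + Z)**2*Z) - 239 = (Z**2 + Z*(9 + Z)**2) - 239 = -239 + Z**2 + Z*(9 + Z)**2)
u = -1663
u + m(J) = -1663 + (-239 + (-461)**2 - 461*(9 - 461)**2) = -1663 + (-239 + 212521 - 461*(-452)**2) = -1663 + (-239 + 212521 - 461*204304) = -1663 + (-239 + 212521 - 94184144) = -1663 - 93971862 = -93973525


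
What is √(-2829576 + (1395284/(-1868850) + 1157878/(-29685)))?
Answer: 4*I*√2687852611996582481746/123281805 ≈ 1682.1*I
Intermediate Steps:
√(-2829576 + (1395284/(-1868850) + 1157878/(-29685))) = √(-2829576 + (1395284*(-1/1868850) + 1157878*(-1/29685))) = √(-2829576 + (-697642/934425 - 1157878/29685)) = √(-2829576 - 73510643528/1849227075) = √(-5232602060613728/1849227075) = 4*I*√2687852611996582481746/123281805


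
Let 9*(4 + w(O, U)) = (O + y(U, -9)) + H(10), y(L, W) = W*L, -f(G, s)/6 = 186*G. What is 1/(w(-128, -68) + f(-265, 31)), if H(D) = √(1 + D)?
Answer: 23958972/7086819003653 - 9*√11/7086819003653 ≈ 3.3808e-6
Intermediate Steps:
f(G, s) = -1116*G
y(L, W) = L*W
w(O, U) = -4 - U + O/9 + √11/9 (w(O, U) = -4 + ((O + U*(-9)) + √(1 + 10))/9 = -4 + ((O - 9*U) + √11)/9 = -4 + (O + √11 - 9*U)/9 = -4 + (-U + O/9 + √11/9) = -4 - U + O/9 + √11/9)
1/(w(-128, -68) + f(-265, 31)) = 1/((-4 - 1*(-68) + (⅑)*(-128) + √11/9) - 1116*(-265)) = 1/((-4 + 68 - 128/9 + √11/9) + 295740) = 1/((448/9 + √11/9) + 295740) = 1/(2662108/9 + √11/9)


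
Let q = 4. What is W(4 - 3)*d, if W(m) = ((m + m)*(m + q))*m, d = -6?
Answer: -60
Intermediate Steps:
W(m) = 2*m²*(4 + m) (W(m) = ((m + m)*(m + 4))*m = ((2*m)*(4 + m))*m = (2*m*(4 + m))*m = 2*m²*(4 + m))
W(4 - 3)*d = (2*(4 - 3)²*(4 + (4 - 3)))*(-6) = (2*1²*(4 + 1))*(-6) = (2*1*5)*(-6) = 10*(-6) = -60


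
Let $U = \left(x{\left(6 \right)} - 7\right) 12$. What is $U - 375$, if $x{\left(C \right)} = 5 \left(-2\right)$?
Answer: $-579$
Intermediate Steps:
$x{\left(C \right)} = -10$
$U = -204$ ($U = \left(-10 - 7\right) 12 = \left(-17\right) 12 = -204$)
$U - 375 = -204 - 375 = -579$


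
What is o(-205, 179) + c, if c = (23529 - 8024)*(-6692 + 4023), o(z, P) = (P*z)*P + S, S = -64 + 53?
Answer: -47951261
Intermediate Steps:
S = -11
o(z, P) = -11 + z*P**2 (o(z, P) = (P*z)*P - 11 = z*P**2 - 11 = -11 + z*P**2)
c = -41382845 (c = 15505*(-2669) = -41382845)
o(-205, 179) + c = (-11 - 205*179**2) - 41382845 = (-11 - 205*32041) - 41382845 = (-11 - 6568405) - 41382845 = -6568416 - 41382845 = -47951261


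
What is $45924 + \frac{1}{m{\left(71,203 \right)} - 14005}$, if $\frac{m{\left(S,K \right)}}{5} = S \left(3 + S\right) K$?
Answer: $\frac{244260800821}{5318805} \approx 45924.0$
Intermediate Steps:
$m{\left(S,K \right)} = 5 K S \left(3 + S\right)$ ($m{\left(S,K \right)} = 5 S \left(3 + S\right) K = 5 S K \left(3 + S\right) = 5 K S \left(3 + S\right)$)
$45924 + \frac{1}{m{\left(71,203 \right)} - 14005} = 45924 + \frac{1}{5 \cdot 203 \cdot 71 \left(3 + 71\right) - 14005} = 45924 + \frac{1}{5 \cdot 203 \cdot 71 \cdot 74 - 14005} = 45924 + \frac{1}{5332810 - 14005} = 45924 + \frac{1}{5318805} = \frac{244260800821}{5318805}$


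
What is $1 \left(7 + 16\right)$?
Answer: $23$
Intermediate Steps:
$1 \left(7 + 16\right) = 1 \cdot 23 = 23$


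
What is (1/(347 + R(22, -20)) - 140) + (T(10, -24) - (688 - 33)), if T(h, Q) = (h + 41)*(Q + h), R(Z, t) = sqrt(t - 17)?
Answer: (-1509*sqrt(37) + 523622*I)/(sqrt(37) - 347*I) ≈ -1509.0 - 5.05e-5*I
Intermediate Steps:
R(Z, t) = sqrt(-17 + t)
T(h, Q) = (41 + h)*(Q + h)
(1/(347 + R(22, -20)) - 140) + (T(10, -24) - (688 - 33)) = (1/(347 + sqrt(-17 - 20)) - 140) + ((10**2 + 41*(-24) + 41*10 - 24*10) - (688 - 33)) = (1/(347 + sqrt(-37)) - 140) + ((100 - 984 + 410 - 240) - 1*655) = (1/(347 + I*sqrt(37)) - 140) + (-714 - 655) = (-140 + 1/(347 + I*sqrt(37))) - 1369 = -1509 + 1/(347 + I*sqrt(37))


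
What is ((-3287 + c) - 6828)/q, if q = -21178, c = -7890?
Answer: 18005/21178 ≈ 0.85017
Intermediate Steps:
((-3287 + c) - 6828)/q = ((-3287 - 7890) - 6828)/(-21178) = (-11177 - 6828)*(-1/21178) = -18005*(-1/21178) = 18005/21178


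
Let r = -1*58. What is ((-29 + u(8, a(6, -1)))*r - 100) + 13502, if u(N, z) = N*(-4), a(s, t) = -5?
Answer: 16940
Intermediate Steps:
r = -58
u(N, z) = -4*N
((-29 + u(8, a(6, -1)))*r - 100) + 13502 = ((-29 - 4*8)*(-58) - 100) + 13502 = ((-29 - 32)*(-58) - 100) + 13502 = (-61*(-58) - 100) + 13502 = (3538 - 100) + 13502 = 3438 + 13502 = 16940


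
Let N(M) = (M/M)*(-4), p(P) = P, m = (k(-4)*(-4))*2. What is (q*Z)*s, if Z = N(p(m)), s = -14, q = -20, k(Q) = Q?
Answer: -1120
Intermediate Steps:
m = 32 (m = -4*(-4)*2 = 16*2 = 32)
N(M) = -4 (N(M) = 1*(-4) = -4)
Z = -4
(q*Z)*s = -20*(-4)*(-14) = 80*(-14) = -1120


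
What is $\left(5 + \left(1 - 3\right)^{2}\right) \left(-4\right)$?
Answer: $-36$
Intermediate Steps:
$\left(5 + \left(1 - 3\right)^{2}\right) \left(-4\right) = \left(5 + \left(-2\right)^{2}\right) \left(-4\right) = \left(5 + 4\right) \left(-4\right) = 9 \left(-4\right) = -36$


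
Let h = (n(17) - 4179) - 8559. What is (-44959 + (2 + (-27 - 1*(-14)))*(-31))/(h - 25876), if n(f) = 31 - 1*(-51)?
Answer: 22309/19266 ≈ 1.1579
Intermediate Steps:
n(f) = 82 (n(f) = 31 + 51 = 82)
h = -12656 (h = (82 - 4179) - 8559 = -4097 - 8559 = -12656)
(-44959 + (2 + (-27 - 1*(-14)))*(-31))/(h - 25876) = (-44959 + (2 + (-27 - 1*(-14)))*(-31))/(-12656 - 25876) = (-44959 + (2 + (-27 + 14))*(-31))/(-38532) = (-44959 + (2 - 13)*(-31))*(-1/38532) = (-44959 - 11*(-31))*(-1/38532) = (-44959 + 341)*(-1/38532) = -44618*(-1/38532) = 22309/19266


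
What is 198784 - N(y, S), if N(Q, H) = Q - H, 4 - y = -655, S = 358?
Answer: 198483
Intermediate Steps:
y = 659 (y = 4 - 1*(-655) = 4 + 655 = 659)
198784 - N(y, S) = 198784 - (659 - 1*358) = 198784 - (659 - 358) = 198784 - 1*301 = 198784 - 301 = 198483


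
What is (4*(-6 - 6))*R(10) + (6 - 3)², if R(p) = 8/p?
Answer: -147/5 ≈ -29.400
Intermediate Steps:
(4*(-6 - 6))*R(10) + (6 - 3)² = (4*(-6 - 6))*(8/10) + (6 - 3)² = (4*(-12))*(8*(⅒)) + 3² = -48*⅘ + 9 = -192/5 + 9 = -147/5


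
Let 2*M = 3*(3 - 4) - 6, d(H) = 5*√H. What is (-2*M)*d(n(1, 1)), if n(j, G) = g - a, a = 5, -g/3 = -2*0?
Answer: 45*I*√5 ≈ 100.62*I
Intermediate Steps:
g = 0 (g = -(-6)*0 = -3*0 = 0)
n(j, G) = -5 (n(j, G) = 0 - 1*5 = 0 - 5 = -5)
M = -9/2 (M = (3*(3 - 4) - 6)/2 = (3*(-1) - 6)/2 = (-3 - 6)/2 = (½)*(-9) = -9/2 ≈ -4.5000)
(-2*M)*d(n(1, 1)) = (-2*(-9/2))*(5*√(-5)) = 9*(5*(I*√5)) = 9*(5*I*√5) = 45*I*√5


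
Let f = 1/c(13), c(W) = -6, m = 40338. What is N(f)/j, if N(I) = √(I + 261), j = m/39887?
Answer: 39887*√9390/242028 ≈ 15.970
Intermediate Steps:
j = 40338/39887 ≈ 1.0113
f = -⅙ (f = 1/(-6) = -⅙ ≈ -0.16667)
N(I) = √(261 + I)
N(f)/j = √(261 - ⅙)/(40338/39887) = √(1565/6)*(39887/40338) = (√9390/6)*(39887/40338) = 39887*√9390/242028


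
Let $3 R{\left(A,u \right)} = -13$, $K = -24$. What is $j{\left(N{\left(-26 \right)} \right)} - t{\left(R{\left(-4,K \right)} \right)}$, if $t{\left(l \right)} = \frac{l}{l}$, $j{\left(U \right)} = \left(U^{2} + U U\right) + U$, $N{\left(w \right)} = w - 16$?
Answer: $3485$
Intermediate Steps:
$R{\left(A,u \right)} = - \frac{13}{3}$ ($R{\left(A,u \right)} = \frac{1}{3} \left(-13\right) = - \frac{13}{3}$)
$N{\left(w \right)} = -16 + w$
$j{\left(U \right)} = U + 2 U^{2}$ ($j{\left(U \right)} = \left(U^{2} + U^{2}\right) + U = 2 U^{2} + U = U + 2 U^{2}$)
$t{\left(l \right)} = 1$
$j{\left(N{\left(-26 \right)} \right)} - t{\left(R{\left(-4,K \right)} \right)} = \left(-16 - 26\right) \left(1 + 2 \left(-16 - 26\right)\right) - 1 = - 42 \left(1 + 2 \left(-42\right)\right) - 1 = - 42 \left(1 - 84\right) - 1 = \left(-42\right) \left(-83\right) - 1 = 3486 - 1 = 3485$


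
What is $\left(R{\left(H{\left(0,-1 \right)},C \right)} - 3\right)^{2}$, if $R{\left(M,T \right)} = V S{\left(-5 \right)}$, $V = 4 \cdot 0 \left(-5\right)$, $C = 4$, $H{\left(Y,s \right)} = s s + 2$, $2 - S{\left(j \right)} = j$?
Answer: $9$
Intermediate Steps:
$S{\left(j \right)} = 2 - j$
$H{\left(Y,s \right)} = 2 + s^{2}$ ($H{\left(Y,s \right)} = s^{2} + 2 = 2 + s^{2}$)
$V = 0$ ($V = 0 \left(-5\right) = 0$)
$R{\left(M,T \right)} = 0$ ($R{\left(M,T \right)} = 0 \left(2 - -5\right) = 0 \left(2 + 5\right) = 0 \cdot 7 = 0$)
$\left(R{\left(H{\left(0,-1 \right)},C \right)} - 3\right)^{2} = \left(0 - 3\right)^{2} = \left(-3\right)^{2} = 9$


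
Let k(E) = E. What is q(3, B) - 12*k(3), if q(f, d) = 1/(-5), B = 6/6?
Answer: -181/5 ≈ -36.200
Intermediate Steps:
B = 1 (B = 6*(1/6) = 1)
q(f, d) = -1/5
q(3, B) - 12*k(3) = -1/5 - 12*3 = -1/5 - 36 = -181/5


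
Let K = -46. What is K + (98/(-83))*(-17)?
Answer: -2152/83 ≈ -25.928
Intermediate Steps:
K + (98/(-83))*(-17) = -46 + (98/(-83))*(-17) = -46 + (98*(-1/83))*(-17) = -46 - 98/83*(-17) = -46 + 1666/83 = -2152/83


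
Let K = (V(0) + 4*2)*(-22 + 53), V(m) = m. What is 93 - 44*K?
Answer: -10819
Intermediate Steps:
K = 248 (K = (0 + 4*2)*(-22 + 53) = (0 + 8)*31 = 8*31 = 248)
93 - 44*K = 93 - 44*248 = 93 - 10912 = -10819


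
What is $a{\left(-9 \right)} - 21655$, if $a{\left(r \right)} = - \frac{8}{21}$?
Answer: $- \frac{454763}{21} \approx -21655.0$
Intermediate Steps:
$a{\left(r \right)} = - \frac{8}{21}$ ($a{\left(r \right)} = \left(-8\right) \frac{1}{21} = - \frac{8}{21}$)
$a{\left(-9 \right)} - 21655 = - \frac{8}{21} - 21655 = - \frac{454763}{21}$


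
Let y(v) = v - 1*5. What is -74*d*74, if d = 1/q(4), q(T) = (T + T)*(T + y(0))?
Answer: 1369/2 ≈ 684.50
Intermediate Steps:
y(v) = -5 + v (y(v) = v - 5 = -5 + v)
q(T) = 2*T*(-5 + T) (q(T) = (T + T)*(T + (-5 + 0)) = (2*T)*(T - 5) = (2*T)*(-5 + T) = 2*T*(-5 + T))
d = -⅛ (d = 1/(2*4*(-5 + 4)) = 1/(2*4*(-1)) = 1/(-8) = -⅛ ≈ -0.12500)
-74*d*74 = -74*(-⅛)*74 = (37/4)*74 = 1369/2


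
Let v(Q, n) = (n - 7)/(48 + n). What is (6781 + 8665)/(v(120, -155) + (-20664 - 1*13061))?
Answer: -1652722/3608413 ≈ -0.45802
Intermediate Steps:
v(Q, n) = (-7 + n)/(48 + n)
(6781 + 8665)/(v(120, -155) + (-20664 - 1*13061)) = (6781 + 8665)/((-7 - 155)/(48 - 155) + (-20664 - 1*13061)) = 15446/(-162/(-107) + (-20664 - 13061)) = 15446/(-1/107*(-162) - 33725) = 15446/(162/107 - 33725) = 15446/(-3608413/107) = 15446*(-107/3608413) = -1652722/3608413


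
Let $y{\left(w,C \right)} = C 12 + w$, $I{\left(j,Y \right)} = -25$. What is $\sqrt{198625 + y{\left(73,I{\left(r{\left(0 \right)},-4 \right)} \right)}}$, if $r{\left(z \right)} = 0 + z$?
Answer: $\sqrt{198398} \approx 445.42$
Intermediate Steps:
$r{\left(z \right)} = z$
$y{\left(w,C \right)} = w + 12 C$ ($y{\left(w,C \right)} = 12 C + w = w + 12 C$)
$\sqrt{198625 + y{\left(73,I{\left(r{\left(0 \right)},-4 \right)} \right)}} = \sqrt{198625 + \left(73 + 12 \left(-25\right)\right)} = \sqrt{198625 + \left(73 - 300\right)} = \sqrt{198625 - 227} = \sqrt{198398}$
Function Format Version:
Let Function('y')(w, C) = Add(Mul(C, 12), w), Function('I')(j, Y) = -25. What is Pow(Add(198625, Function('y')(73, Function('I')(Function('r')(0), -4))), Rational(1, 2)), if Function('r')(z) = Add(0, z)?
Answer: Pow(198398, Rational(1, 2)) ≈ 445.42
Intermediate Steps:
Function('r')(z) = z
Function('y')(w, C) = Add(w, Mul(12, C)) (Function('y')(w, C) = Add(Mul(12, C), w) = Add(w, Mul(12, C)))
Pow(Add(198625, Function('y')(73, Function('I')(Function('r')(0), -4))), Rational(1, 2)) = Pow(Add(198625, Add(73, Mul(12, -25))), Rational(1, 2)) = Pow(Add(198625, Add(73, -300)), Rational(1, 2)) = Pow(Add(198625, -227), Rational(1, 2)) = Pow(198398, Rational(1, 2))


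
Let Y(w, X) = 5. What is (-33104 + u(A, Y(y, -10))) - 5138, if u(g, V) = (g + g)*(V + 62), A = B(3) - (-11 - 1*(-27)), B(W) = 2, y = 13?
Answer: -40118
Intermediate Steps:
A = -14 (A = 2 - (-11 - 1*(-27)) = 2 - (-11 + 27) = 2 - 1*16 = 2 - 16 = -14)
u(g, V) = 2*g*(62 + V) (u(g, V) = (2*g)*(62 + V) = 2*g*(62 + V))
(-33104 + u(A, Y(y, -10))) - 5138 = (-33104 + 2*(-14)*(62 + 5)) - 5138 = (-33104 + 2*(-14)*67) - 5138 = (-33104 - 1876) - 5138 = -34980 - 5138 = -40118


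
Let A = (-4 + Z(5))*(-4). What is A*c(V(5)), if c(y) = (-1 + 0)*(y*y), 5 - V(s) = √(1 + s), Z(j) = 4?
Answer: 0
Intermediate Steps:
A = 0 (A = (-4 + 4)*(-4) = 0*(-4) = 0)
V(s) = 5 - √(1 + s)
c(y) = -y²
A*c(V(5)) = 0*(-(5 - √(1 + 5))²) = 0*(-(5 - √6)²) = 0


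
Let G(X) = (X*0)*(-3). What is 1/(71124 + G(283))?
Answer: 1/71124 ≈ 1.4060e-5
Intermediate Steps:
G(X) = 0 (G(X) = 0*(-3) = 0)
1/(71124 + G(283)) = 1/(71124 + 0) = 1/71124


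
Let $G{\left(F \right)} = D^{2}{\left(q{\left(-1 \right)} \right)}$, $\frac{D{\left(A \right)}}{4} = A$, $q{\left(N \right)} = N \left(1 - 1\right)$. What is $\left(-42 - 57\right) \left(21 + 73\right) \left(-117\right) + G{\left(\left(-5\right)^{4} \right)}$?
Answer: $1088802$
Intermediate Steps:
$q{\left(N \right)} = 0$ ($q{\left(N \right)} = N 0 = 0$)
$D{\left(A \right)} = 4 A$
$G{\left(F \right)} = 0$ ($G{\left(F \right)} = \left(4 \cdot 0\right)^{2} = 0^{2} = 0$)
$\left(-42 - 57\right) \left(21 + 73\right) \left(-117\right) + G{\left(\left(-5\right)^{4} \right)} = \left(-42 - 57\right) \left(21 + 73\right) \left(-117\right) + 0 = \left(-99\right) 94 \left(-117\right) + 0 = \left(-9306\right) \left(-117\right) + 0 = 1088802 + 0 = 1088802$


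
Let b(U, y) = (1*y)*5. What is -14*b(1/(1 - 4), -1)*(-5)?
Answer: -350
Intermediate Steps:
b(U, y) = 5*y (b(U, y) = y*5 = 5*y)
-14*b(1/(1 - 4), -1)*(-5) = -70*(-1)*(-5) = -14*(-5)*(-5) = 70*(-5) = -350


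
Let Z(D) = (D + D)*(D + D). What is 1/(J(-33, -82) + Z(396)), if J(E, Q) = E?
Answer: 1/627231 ≈ 1.5943e-6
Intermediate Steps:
Z(D) = 4*D² (Z(D) = (2*D)*(2*D) = 4*D²)
1/(J(-33, -82) + Z(396)) = 1/(-33 + 4*396²) = 1/(-33 + 4*156816) = 1/(-33 + 627264) = 1/627231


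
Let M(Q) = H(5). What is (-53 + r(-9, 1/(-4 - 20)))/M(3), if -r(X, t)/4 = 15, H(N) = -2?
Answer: 113/2 ≈ 56.500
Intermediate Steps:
M(Q) = -2
r(X, t) = -60 (r(X, t) = -4*15 = -60)
(-53 + r(-9, 1/(-4 - 20)))/M(3) = (-53 - 60)/(-2) = -113*(-½) = 113/2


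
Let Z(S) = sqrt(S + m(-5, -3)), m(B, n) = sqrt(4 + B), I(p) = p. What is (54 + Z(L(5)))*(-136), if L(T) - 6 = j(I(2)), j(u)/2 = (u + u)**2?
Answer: -7344 - 136*sqrt(38 + I) ≈ -8182.4 - 11.03*I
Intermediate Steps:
j(u) = 8*u**2 (j(u) = 2*(u + u)**2 = 2*(2*u)**2 = 2*(4*u**2) = 8*u**2)
L(T) = 38 (L(T) = 6 + 8*2**2 = 6 + 8*4 = 6 + 32 = 38)
Z(S) = sqrt(I + S) (Z(S) = sqrt(S + sqrt(4 - 5)) = sqrt(S + sqrt(-1)) = sqrt(S + I) = sqrt(I + S))
(54 + Z(L(5)))*(-136) = (54 + sqrt(I + 38))*(-136) = (54 + sqrt(38 + I))*(-136) = -7344 - 136*sqrt(38 + I)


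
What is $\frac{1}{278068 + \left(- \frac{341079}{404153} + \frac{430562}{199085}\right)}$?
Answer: $\frac{1711931915}{476035741383013} \approx 3.5962 \cdot 10^{-6}$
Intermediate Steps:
$\frac{1}{278068 + \left(- \frac{341079}{404153} + \frac{430562}{199085}\right)} = \frac{1}{278068 + \left(\left(-341079\right) \frac{1}{404153} + 430562 \cdot \frac{1}{199085}\right)} = \frac{1}{278068 + \left(- \frac{7257}{8599} + \frac{430562}{199085}\right)} = \frac{1}{278068 + \frac{2257642793}{1711931915}} = \frac{1}{\frac{476035741383013}{1711931915}} = \frac{1711931915}{476035741383013}$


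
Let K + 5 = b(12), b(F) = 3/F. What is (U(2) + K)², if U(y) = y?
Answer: 121/16 ≈ 7.5625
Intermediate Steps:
K = -19/4 (K = -5 + 3/12 = -5 + 3*(1/12) = -5 + ¼ = -19/4 ≈ -4.7500)
(U(2) + K)² = (2 - 19/4)² = (-11/4)² = 121/16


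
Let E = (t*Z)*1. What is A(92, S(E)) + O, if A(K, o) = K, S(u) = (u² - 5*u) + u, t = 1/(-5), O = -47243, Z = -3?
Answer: -47151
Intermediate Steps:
t = -⅕ ≈ -0.20000
E = ⅗ (E = -⅕*(-3)*1 = (⅗)*1 = ⅗ ≈ 0.60000)
S(u) = u² - 4*u
A(92, S(E)) + O = 92 - 47243 = -47151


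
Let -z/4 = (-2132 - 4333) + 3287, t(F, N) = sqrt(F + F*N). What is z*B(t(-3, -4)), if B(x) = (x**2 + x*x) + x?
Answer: 266952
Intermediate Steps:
z = 12712 (z = -4*((-2132 - 4333) + 3287) = -4*(-6465 + 3287) = -4*(-3178) = 12712)
B(x) = x + 2*x**2 (B(x) = (x**2 + x**2) + x = 2*x**2 + x = x + 2*x**2)
z*B(t(-3, -4)) = 12712*(sqrt(-3*(1 - 4))*(1 + 2*sqrt(-3*(1 - 4)))) = 12712*(sqrt(-3*(-3))*(1 + 2*sqrt(-3*(-3)))) = 12712*(sqrt(9)*(1 + 2*sqrt(9))) = 12712*(3*(1 + 2*3)) = 12712*(3*(1 + 6)) = 12712*(3*7) = 12712*21 = 266952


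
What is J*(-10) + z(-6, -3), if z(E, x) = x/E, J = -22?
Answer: 441/2 ≈ 220.50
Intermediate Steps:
J*(-10) + z(-6, -3) = -22*(-10) - 3/(-6) = 220 - 3*(-1/6) = 220 + 1/2 = 441/2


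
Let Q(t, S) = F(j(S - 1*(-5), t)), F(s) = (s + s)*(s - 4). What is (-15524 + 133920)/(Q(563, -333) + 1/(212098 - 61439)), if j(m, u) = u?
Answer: 17837422964/94829897007 ≈ 0.18810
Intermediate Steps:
F(s) = 2*s*(-4 + s) (F(s) = (2*s)*(-4 + s) = 2*s*(-4 + s))
Q(t, S) = 2*t*(-4 + t)
(-15524 + 133920)/(Q(563, -333) + 1/(212098 - 61439)) = (-15524 + 133920)/(2*563*(-4 + 563) + 1/(212098 - 61439)) = 118396/(2*563*559 + 1/150659) = 118396/(629434 + 1/150659) = 118396/(94829897007/150659) = 118396*(150659/94829897007) = 17837422964/94829897007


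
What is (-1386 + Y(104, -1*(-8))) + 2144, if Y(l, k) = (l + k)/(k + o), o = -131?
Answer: 93122/123 ≈ 757.09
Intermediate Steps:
Y(l, k) = (k + l)/(-131 + k) (Y(l, k) = (l + k)/(k - 131) = (k + l)/(-131 + k))
(-1386 + Y(104, -1*(-8))) + 2144 = (-1386 + (-1*(-8) + 104)/(-131 - 1*(-8))) + 2144 = (-1386 + (8 + 104)/(-131 + 8)) + 2144 = (-1386 + 112/(-123)) + 2144 = (-1386 - 1/123*112) + 2144 = (-1386 - 112/123) + 2144 = -170590/123 + 2144 = 93122/123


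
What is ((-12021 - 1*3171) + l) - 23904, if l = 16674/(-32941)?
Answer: -1287878010/32941 ≈ -39097.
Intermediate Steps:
l = -16674/32941 (l = 16674*(-1/32941) = -16674/32941 ≈ -0.50618)
((-12021 - 1*3171) + l) - 23904 = ((-12021 - 1*3171) - 16674/32941) - 23904 = ((-12021 - 3171) - 16674/32941) - 23904 = (-15192 - 16674/32941) - 23904 = -500456346/32941 - 23904 = -1287878010/32941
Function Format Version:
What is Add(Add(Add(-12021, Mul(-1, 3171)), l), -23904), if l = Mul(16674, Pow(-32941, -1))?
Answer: Rational(-1287878010, 32941) ≈ -39097.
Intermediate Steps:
l = Rational(-16674, 32941) (l = Mul(16674, Rational(-1, 32941)) = Rational(-16674, 32941) ≈ -0.50618)
Add(Add(Add(-12021, Mul(-1, 3171)), l), -23904) = Add(Add(Add(-12021, Mul(-1, 3171)), Rational(-16674, 32941)), -23904) = Add(Add(Add(-12021, -3171), Rational(-16674, 32941)), -23904) = Add(Add(-15192, Rational(-16674, 32941)), -23904) = Add(Rational(-500456346, 32941), -23904) = Rational(-1287878010, 32941)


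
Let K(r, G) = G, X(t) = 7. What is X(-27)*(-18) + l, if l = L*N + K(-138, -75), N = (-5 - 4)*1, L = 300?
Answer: -2901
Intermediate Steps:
N = -9 (N = -9*1 = -9)
l = -2775 (l = 300*(-9) - 75 = -2700 - 75 = -2775)
X(-27)*(-18) + l = 7*(-18) - 2775 = -126 - 2775 = -2901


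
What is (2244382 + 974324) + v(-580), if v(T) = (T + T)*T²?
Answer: -387005294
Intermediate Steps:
v(T) = 2*T³ (v(T) = (2*T)*T² = 2*T³)
(2244382 + 974324) + v(-580) = (2244382 + 974324) + 2*(-580)³ = 3218706 + 2*(-195112000) = 3218706 - 390224000 = -387005294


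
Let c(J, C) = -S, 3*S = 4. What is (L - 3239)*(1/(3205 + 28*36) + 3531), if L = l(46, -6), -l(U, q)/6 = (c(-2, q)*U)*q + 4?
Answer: -81387164984/4213 ≈ -1.9318e+7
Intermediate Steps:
S = 4/3 (S = (⅓)*4 = 4/3 ≈ 1.3333)
c(J, C) = -4/3 (c(J, C) = -1*4/3 = -4/3)
l(U, q) = -24 + 8*U*q (l(U, q) = -6*((-4*U/3)*q + 4) = -6*(-4*U*q/3 + 4) = -6*(4 - 4*U*q/3) = -24 + 8*U*q)
L = -2232 (L = -24 + 8*46*(-6) = -24 - 2208 = -2232)
(L - 3239)*(1/(3205 + 28*36) + 3531) = (-2232 - 3239)*(1/(3205 + 28*36) + 3531) = -5471*(1/(3205 + 1008) + 3531) = -5471*(1/4213 + 3531) = -5471*14876104/4213 = -81387164984/4213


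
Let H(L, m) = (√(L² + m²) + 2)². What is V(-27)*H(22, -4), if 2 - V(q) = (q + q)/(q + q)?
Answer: 504 + 40*√5 ≈ 593.44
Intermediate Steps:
H(L, m) = (2 + √(L² + m²))²
V(q) = 1 (V(q) = 2 - (q + q)/(q + q) = 2 - 2*q/(2*q) = 2 - 2*q*1/(2*q) = 2 - 1*1 = 2 - 1 = 1)
V(-27)*H(22, -4) = 1*(2 + √(22² + (-4)²))² = 1*(2 + √(484 + 16))² = 1*(2 + √500)² = 1*(2 + 10*√5)² = (2 + 10*√5)²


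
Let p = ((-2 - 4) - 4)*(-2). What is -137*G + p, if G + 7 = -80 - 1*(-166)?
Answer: -10803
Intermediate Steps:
p = 20 (p = (-6 - 4)*(-2) = -10*(-2) = 20)
G = 79 (G = -7 + (-80 - 1*(-166)) = -7 + (-80 + 166) = -7 + 86 = 79)
-137*G + p = -137*79 + 20 = -10823 + 20 = -10803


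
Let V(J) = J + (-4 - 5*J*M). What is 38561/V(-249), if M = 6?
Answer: 38561/7217 ≈ 5.3431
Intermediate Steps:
V(J) = -4 - 29*J (V(J) = J + (-4 - 5*J*6) = J + (-4 - 30*J) = -4 - 29*J)
38561/V(-249) = 38561/(-4 - 29*(-249)) = 38561/(-4 + 7221) = 38561/7217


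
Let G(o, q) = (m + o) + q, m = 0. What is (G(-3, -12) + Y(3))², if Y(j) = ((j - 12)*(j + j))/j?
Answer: 1089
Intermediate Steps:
G(o, q) = o + q (G(o, q) = (0 + o) + q = o + q)
Y(j) = -24 + 2*j (Y(j) = ((-12 + j)*(2*j))/j = (2*j*(-12 + j))/j = -24 + 2*j)
(G(-3, -12) + Y(3))² = ((-3 - 12) + (-24 + 2*3))² = (-15 + (-24 + 6))² = (-15 - 18)² = (-33)² = 1089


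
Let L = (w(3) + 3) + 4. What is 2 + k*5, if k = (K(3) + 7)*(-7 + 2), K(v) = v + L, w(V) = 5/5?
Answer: -448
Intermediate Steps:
w(V) = 1 (w(V) = 5*(⅕) = 1)
L = 8 (L = (1 + 3) + 4 = 4 + 4 = 8)
K(v) = 8 + v (K(v) = v + 8 = 8 + v)
k = -90 (k = ((8 + 3) + 7)*(-7 + 2) = (11 + 7)*(-5) = 18*(-5) = -90)
2 + k*5 = 2 - 90*5 = 2 - 450 = -448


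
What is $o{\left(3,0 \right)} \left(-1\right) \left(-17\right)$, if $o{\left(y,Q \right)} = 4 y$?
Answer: $204$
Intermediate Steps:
$o{\left(3,0 \right)} \left(-1\right) \left(-17\right) = 4 \cdot 3 \left(-1\right) \left(-17\right) = 12 \left(-1\right) \left(-17\right) = \left(-12\right) \left(-17\right) = 204$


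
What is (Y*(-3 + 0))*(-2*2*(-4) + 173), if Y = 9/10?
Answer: -5103/10 ≈ -510.30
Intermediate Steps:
Y = 9/10 (Y = 9*(⅒) = 9/10 ≈ 0.90000)
(Y*(-3 + 0))*(-2*2*(-4) + 173) = (9*(-3 + 0)/10)*(-2*2*(-4) + 173) = ((9/10)*(-3))*(-4*(-4) + 173) = -27*(16 + 173)/10 = -27/10*189 = -5103/10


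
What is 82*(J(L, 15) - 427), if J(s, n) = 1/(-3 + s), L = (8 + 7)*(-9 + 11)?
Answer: -945296/27 ≈ -35011.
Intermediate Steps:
L = 30 (L = 15*2 = 30)
82*(J(L, 15) - 427) = 82*(1/(-3 + 30) - 427) = 82*(1/27 - 427) = 82*(-11528/27) = -945296/27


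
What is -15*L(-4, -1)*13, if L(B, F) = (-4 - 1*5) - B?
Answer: 975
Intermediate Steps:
L(B, F) = -9 - B (L(B, F) = (-4 - 5) - B = -9 - B)
-15*L(-4, -1)*13 = -15*(-9 - 1*(-4))*13 = -15*(-9 + 4)*13 = -15*(-5)*13 = 75*13 = 975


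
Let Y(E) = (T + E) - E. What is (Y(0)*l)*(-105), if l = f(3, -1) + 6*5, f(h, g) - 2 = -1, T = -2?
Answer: 6510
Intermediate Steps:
f(h, g) = 1 (f(h, g) = 2 - 1 = 1)
Y(E) = -2 (Y(E) = (-2 + E) - E = -2)
l = 31 (l = 1 + 6*5 = 1 + 30 = 31)
(Y(0)*l)*(-105) = -2*31*(-105) = -62*(-105) = 6510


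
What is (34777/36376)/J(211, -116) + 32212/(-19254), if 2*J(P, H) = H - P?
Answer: -10680538515/6361816828 ≈ -1.6789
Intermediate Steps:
J(P, H) = H/2 - P/2 (J(P, H) = (H - P)/2 = H/2 - P/2)
(34777/36376)/J(211, -116) + 32212/(-19254) = (34777/36376)/((½)*(-116) - ½*211) + 32212/(-19254) = (34777*(1/36376))/(-58 - 211/2) + 32212*(-1/19254) = 34777/(36376*(-327/2)) - 16106/9627 = (34777/36376)*(-2/327) - 16106/9627 = -34777/5947476 - 16106/9627 = -10680538515/6361816828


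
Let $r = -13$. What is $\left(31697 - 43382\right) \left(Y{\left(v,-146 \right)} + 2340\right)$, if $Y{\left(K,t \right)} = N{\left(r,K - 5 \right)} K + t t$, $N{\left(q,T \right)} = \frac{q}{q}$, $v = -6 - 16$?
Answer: $-276163290$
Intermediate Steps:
$v = -22$ ($v = -6 - 16 = -22$)
$N{\left(q,T \right)} = 1$
$Y{\left(K,t \right)} = K + t^{2}$ ($Y{\left(K,t \right)} = 1 K + t t = K + t^{2}$)
$\left(31697 - 43382\right) \left(Y{\left(v,-146 \right)} + 2340\right) = \left(31697 - 43382\right) \left(\left(-22 + \left(-146\right)^{2}\right) + 2340\right) = - 11685 \left(\left(-22 + 21316\right) + 2340\right) = - 11685 \left(21294 + 2340\right) = \left(-11685\right) 23634 = -276163290$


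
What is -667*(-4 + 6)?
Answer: -1334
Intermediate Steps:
-667*(-4 + 6) = -667*2 = -1334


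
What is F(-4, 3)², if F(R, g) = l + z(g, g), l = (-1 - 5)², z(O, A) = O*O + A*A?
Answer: 2916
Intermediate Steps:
z(O, A) = A² + O² (z(O, A) = O² + A² = A² + O²)
l = 36 (l = (-6)² = 36)
F(R, g) = 36 + 2*g² (F(R, g) = 36 + (g² + g²) = 36 + 2*g²)
F(-4, 3)² = (36 + 2*3²)² = (36 + 2*9)² = (36 + 18)² = 54² = 2916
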